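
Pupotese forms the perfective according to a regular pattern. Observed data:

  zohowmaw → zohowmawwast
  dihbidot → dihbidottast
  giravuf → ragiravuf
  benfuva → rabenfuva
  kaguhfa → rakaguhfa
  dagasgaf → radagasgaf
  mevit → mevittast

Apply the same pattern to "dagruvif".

radagruvif

zohowmaw and dagasgaf both have last vowel 'a' yet inflect differently (zohowmawwast, radagasgaf), so the last vowel is not what conditions the rule; the final letter is.
"dagruvif" ends in -f. The stems ending in -f (giravuf → ragiravuf, dagasgaf → radagasgaf) add the prefix ra-.
The other pattern: stems ending in -t or -w double the final consonant and add -ast.
So dagruvif → radagruvif.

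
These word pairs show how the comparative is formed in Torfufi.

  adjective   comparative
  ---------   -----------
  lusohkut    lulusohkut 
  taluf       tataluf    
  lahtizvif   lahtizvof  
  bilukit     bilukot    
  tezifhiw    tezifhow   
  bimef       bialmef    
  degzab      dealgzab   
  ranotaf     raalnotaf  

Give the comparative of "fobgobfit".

fobgobfot

"fobgobfit" has last vowel 'i'. The stems whose last vowel is 'i' (lahtizvif → lahtizvof, bilukit → bilukot, tezifhiw → tezifhow) change the last vowel to 'o'.
The other patterns: stems whose last vowel is 'u' repeat the first consonant+vowel as a prefix; stems whose last vowel is 'a' or 'e' insert -al- after the first vowel.
So fobgobfit → fobgobfot.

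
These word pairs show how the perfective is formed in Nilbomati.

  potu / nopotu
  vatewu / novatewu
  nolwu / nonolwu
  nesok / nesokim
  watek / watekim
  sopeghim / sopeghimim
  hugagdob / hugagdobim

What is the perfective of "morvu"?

nomorvu

"morvu" ends in a vowel. The stems ending in a vowel (vatewu → novatewu, nolwu → nonolwu, potu → nopotu) add the prefix no-.
The other pattern: stems ending in a consonant add -im.
So morvu → nomorvu.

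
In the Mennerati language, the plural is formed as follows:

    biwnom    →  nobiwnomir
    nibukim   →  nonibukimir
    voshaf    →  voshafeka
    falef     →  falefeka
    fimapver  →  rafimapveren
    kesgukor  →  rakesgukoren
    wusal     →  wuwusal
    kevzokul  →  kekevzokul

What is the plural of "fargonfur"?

falef and fimapver both have last vowel 'e' yet inflect differently (falefeka, rafimapveren), so the last vowel is not what conditions the rule; the final letter is.
"fargonfur" ends in -r. The stems ending in -r (fimapver → rafimapveren, kesgukor → rakesgukoren) add ra- … -en around the stem.
The other patterns: stems ending in -m add no- … -ir around the stem; stems ending in -f add -eka; stems ending in -l repeat the first consonant+vowel as a prefix.
So fargonfur → rafargonfuren.

rafargonfuren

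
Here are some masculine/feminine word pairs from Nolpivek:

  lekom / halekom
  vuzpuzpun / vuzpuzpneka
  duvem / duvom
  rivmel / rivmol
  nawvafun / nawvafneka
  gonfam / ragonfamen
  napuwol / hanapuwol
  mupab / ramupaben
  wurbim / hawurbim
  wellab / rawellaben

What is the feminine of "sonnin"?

hasonnin

duvem and lekom both end in -m yet inflect differently (duvom, halekom), so the final letter is not what conditions the rule; the last vowel is.
"sonnin" has last vowel 'i'. The one such stem in the data (wurbim → hawurbim) adds the prefix ha-, so the same rule applies.
So sonnin → hasonnin.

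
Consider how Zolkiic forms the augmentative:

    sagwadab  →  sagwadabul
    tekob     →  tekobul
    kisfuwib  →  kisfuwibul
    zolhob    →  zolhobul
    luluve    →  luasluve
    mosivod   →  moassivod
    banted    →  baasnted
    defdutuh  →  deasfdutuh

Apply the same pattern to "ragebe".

raasgebe

tekob and mosivod both have last vowel 'o' yet inflect differently (tekobul, moassivod), so the last vowel is not what conditions the rule; the final letter is.
"ragebe" ends in -e. The one such stem in the data (luluve → luasluve) inserts -as- after the first vowel (as do mosivod, banted), so the same rule applies.
So ragebe → raasgebe.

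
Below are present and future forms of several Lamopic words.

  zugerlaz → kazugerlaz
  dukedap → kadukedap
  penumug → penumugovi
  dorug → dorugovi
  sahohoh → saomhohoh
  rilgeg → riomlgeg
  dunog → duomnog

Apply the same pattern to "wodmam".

penumug and rilgeg both end in -g yet inflect differently (penumugovi, riomlgeg), so the final letter is not what conditions the rule; the last vowel is.
"wodmam" has last vowel 'a'. The stems whose last vowel is 'a' (zugerlaz → kazugerlaz, dukedap → kadukedap) add the prefix ka-.
So wodmam → kawodmam.

kawodmam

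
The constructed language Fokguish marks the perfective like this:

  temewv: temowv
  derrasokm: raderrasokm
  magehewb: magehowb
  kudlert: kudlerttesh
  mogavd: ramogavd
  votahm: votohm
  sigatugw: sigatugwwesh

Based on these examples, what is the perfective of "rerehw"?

rerohw

derrasokm and votahm both end in -m yet inflect differently (raderrasokm, votohm), so the final letter is not what conditions the rule; the second-to-last letter is.
"rerehw" has second-to-last letter 'h'. The one such stem in the data (votahm → votohm) changes the last vowel to 'o' (as do magehewb, temewv), so the same rule applies.
So rerehw → rerohw.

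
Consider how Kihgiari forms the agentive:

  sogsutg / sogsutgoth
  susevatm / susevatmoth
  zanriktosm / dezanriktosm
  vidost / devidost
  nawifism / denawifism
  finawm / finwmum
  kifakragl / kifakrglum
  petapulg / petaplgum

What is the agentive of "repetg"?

repetgoth

susevatm and zanriktosm both end in -m yet inflect differently (susevatmoth, dezanriktosm), so the final letter is not what conditions the rule; the second-to-last letter is.
"repetg" has second-to-last letter 't'. The stems whose second-to-last letter is 't' (sogsutg → sogsutgoth, susevatm → susevatmoth) add -oth.
So repetg → repetgoth.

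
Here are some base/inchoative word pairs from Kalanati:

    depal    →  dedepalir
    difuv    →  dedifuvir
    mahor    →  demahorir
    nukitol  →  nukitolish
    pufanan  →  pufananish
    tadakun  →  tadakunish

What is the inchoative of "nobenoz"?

nobenozish

depal and nukitol both end in -l yet inflect differently (dedepalir, nukitolish), so the final letter is not what conditions the rule; the number of vowels is.
"nobenoz" has 3 vowels. The stems with 3 vowels (nukitol → nukitolish, pufanan → pufananish, tadakun → tadakunish) add -ish.
The other pattern: stems with 2 vowels add de- … -ir around the stem.
So nobenoz → nobenozish.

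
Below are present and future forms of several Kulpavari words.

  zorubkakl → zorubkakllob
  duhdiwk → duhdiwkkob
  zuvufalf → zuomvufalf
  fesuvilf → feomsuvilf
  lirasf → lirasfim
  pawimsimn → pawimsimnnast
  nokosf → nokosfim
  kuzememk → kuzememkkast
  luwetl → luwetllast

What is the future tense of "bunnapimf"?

bunnapimffast

duhdiwk and kuzememk both end in -k yet inflect differently (duhdiwkkob, kuzememkkast), so the final letter is not what conditions the rule; the second-to-last letter is.
"bunnapimf" has second-to-last letter 'm'. The stems whose second-to-last letter is 'm' (kuzememk → kuzememkkast, pawimsimn → pawimsimnnast) double the final consonant and add -ast.
So bunnapimf → bunnapimffast.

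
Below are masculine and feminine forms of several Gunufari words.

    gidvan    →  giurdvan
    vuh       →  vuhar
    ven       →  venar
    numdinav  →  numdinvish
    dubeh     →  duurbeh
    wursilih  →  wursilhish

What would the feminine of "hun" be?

hunar

vuh and dubeh both end in -h yet inflect differently (vuhar, duurbeh), so the final letter is not what conditions the rule; the number of vowels is.
"hun" has 1 vowel. The stems with 1 vowel (ven → venar, vuh → vuhar) add -ar.
So hun → hunar.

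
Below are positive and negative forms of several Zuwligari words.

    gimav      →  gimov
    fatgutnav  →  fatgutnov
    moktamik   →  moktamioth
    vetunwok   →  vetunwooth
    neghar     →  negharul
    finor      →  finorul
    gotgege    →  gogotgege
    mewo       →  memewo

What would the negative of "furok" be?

furooth

gimav and neghar both have last vowel 'a' yet inflect differently (gimov, negharul), so the last vowel is not what conditions the rule; the final letter is.
"furok" ends in -k. The stems ending in -k (moktamik → moktamioth, vetunwok → vetunwooth) drop the final letter and add -oth.
The other patterns: stems ending in -v change the last vowel to 'o'; stems ending in -r add -ul; stems ending in -e or -o repeat the first consonant+vowel as a prefix.
So furok → furooth.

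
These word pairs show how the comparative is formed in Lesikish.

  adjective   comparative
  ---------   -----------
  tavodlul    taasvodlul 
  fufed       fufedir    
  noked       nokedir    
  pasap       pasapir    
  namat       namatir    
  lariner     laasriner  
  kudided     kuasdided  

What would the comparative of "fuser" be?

fuserir

fufed and kudided both end in -d yet inflect differently (fufedir, kuasdided), so the final letter is not what conditions the rule; the number of vowels is.
"fuser" has 2 vowels. The stems with 2 vowels (namat → namatir, pasap → pasapir, fufed → fufedir) add -ir.
The other pattern: stems with 3 vowels insert -as- after the first vowel.
So fuser → fuserir.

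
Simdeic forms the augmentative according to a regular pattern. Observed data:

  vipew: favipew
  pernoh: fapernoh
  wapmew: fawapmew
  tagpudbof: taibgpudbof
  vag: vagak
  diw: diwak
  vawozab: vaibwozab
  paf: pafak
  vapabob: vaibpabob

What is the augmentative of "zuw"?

zuwak

diw and wapmew both end in -w yet inflect differently (diwak, fawapmew), so the final letter is not what conditions the rule; the number of vowels is.
"zuw" has 1 vowel. The stems with 1 vowel (diw → diwak, paf → pafak, vag → vagak) add -ak.
So zuw → zuwak.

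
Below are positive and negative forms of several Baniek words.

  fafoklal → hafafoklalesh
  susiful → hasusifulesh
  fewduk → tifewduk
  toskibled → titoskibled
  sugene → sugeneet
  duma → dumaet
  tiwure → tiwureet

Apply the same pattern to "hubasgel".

hahubasgelesh

"hubasgel" ends in -l. The stems ending in -l (fafoklal → hafafoklalesh, susiful → hasusifulesh) add ha- … -esh around the stem.
So hubasgel → hahubasgelesh.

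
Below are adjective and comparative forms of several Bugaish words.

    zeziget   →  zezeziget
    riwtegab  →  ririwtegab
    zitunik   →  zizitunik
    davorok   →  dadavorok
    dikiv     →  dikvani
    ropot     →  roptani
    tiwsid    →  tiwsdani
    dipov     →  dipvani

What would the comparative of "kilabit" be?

zeziget and ropot both end in -t yet inflect differently (zezeziget, roptani), so the final letter is not what conditions the rule; the number of vowels is.
"kilabit" has 3 vowels. The stems with 3 vowels (zeziget → zezeziget, riwtegab → ririwtegab, zitunik → zizitunik) repeat the first consonant+vowel as a prefix.
So kilabit → kikilabit.

kikilabit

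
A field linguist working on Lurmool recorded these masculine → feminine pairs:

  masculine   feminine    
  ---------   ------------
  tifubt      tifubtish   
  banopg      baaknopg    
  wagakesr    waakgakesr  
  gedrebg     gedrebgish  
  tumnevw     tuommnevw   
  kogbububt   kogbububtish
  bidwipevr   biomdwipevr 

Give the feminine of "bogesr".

"bogesr" has second-to-last letter 's'. The one such stem in the data (wagakesr → waakgakesr) inserts -ak- after the first vowel (as does banopg), so the same rule applies.
The other patterns: stems whose second-to-last letter is 'b' add -ish; stems whose second-to-last letter is 'v' insert -om- after the first vowel.
So bogesr → boakgesr.

boakgesr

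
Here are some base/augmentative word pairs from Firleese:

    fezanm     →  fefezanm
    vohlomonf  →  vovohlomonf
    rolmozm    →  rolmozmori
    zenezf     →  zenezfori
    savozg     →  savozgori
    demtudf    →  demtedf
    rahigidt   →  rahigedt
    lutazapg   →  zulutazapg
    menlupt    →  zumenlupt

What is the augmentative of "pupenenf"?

pupupenenf

"pupenenf" has second-to-last letter 'n'. The stems whose second-to-last letter is 'n' (fezanm → fefezanm, vohlomonf → vovohlomonf) repeat the first consonant+vowel as a prefix.
The other patterns: stems whose second-to-last letter is 'z' add -ori; stems whose second-to-last letter is 'd' change the last vowel to 'e'; stems whose second-to-last letter is 'p' add the prefix zu-.
So pupenenf → pupupenenf.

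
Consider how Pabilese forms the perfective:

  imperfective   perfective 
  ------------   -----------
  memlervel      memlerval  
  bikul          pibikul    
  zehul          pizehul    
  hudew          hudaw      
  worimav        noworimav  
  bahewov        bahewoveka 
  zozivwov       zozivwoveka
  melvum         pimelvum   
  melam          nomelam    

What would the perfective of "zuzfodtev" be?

bikul and memlervel both end in -l yet inflect differently (pibikul, memlerval), so the final letter is not what conditions the rule; the last vowel is.
"zuzfodtev" has last vowel 'e'. The stems whose last vowel is 'e' (memlervel → memlerval, hudew → hudaw) change the last vowel to 'a'.
The other patterns: stems whose last vowel is 'u' add the prefix pi-; stems whose last vowel is 'o' add -eka; stems whose last vowel is 'a' add the prefix no-.
So zuzfodtev → zuzfodtav.

zuzfodtav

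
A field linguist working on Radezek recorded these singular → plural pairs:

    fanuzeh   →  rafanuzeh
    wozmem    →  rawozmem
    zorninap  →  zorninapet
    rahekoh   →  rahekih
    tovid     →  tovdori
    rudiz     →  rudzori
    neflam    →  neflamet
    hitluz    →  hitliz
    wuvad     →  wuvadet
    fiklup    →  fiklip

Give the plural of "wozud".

fiklup and zorninap both end in -p yet inflect differently (fiklip, zorninapet), so the final letter is not what conditions the rule; the last vowel is.
"wozud" has last vowel 'u'. The stems whose last vowel is 'u' (hitluz → hitliz, fiklup → fiklip) change the last vowel to 'i'.
So wozud → wozid.

wozid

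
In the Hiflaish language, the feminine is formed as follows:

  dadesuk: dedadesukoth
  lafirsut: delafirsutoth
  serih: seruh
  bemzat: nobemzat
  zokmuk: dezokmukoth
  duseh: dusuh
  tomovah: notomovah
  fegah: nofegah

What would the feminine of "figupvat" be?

nofigupvat

"figupvat" has last vowel 'a'. The stems whose last vowel is 'a' (fegah → nofegah, bemzat → nobemzat, tomovah → notomovah) add the prefix no-.
The other patterns: stems whose last vowel is 'u' add de- … -oth around the stem; stems whose last vowel is 'e' or 'i' change the last vowel to 'u'.
So figupvat → nofigupvat.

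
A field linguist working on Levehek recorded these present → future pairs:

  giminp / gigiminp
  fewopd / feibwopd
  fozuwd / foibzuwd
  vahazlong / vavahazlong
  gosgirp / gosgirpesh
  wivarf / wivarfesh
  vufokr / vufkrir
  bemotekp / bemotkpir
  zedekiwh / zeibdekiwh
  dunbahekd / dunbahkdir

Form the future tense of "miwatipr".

"miwatipr" has second-to-last letter 'p'. The one such stem in the data (fewopd → feibwopd) inserts -ib- after the first vowel (as do fozuwd, zedekiwh), so the same rule applies.
The other patterns: stems whose second-to-last letter is 'k' delete the last vowel and add -ir; stems whose second-to-last letter is 'n' repeat the first consonant+vowel as a prefix; stems whose second-to-last letter is 'r' add -esh.
So miwatipr → miibwatipr.

miibwatipr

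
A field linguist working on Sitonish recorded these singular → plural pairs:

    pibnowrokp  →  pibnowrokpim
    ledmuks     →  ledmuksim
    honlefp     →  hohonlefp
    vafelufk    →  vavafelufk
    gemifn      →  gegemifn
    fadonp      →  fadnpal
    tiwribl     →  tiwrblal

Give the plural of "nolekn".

pibnowrokp and honlefp both end in -p yet inflect differently (pibnowrokpim, hohonlefp), so the final letter is not what conditions the rule; the second-to-last letter is.
"nolekn" has second-to-last letter 'k'. The stems whose second-to-last letter is 'k' (pibnowrokp → pibnowrokpim, ledmuks → ledmuksim) add -im.
The other patterns: stems whose second-to-last letter is 'f' repeat the first consonant+vowel as a prefix; stems whose second-to-last letter is 'b' or 'n' delete the last vowel and add -al.
So nolekn → noleknim.

noleknim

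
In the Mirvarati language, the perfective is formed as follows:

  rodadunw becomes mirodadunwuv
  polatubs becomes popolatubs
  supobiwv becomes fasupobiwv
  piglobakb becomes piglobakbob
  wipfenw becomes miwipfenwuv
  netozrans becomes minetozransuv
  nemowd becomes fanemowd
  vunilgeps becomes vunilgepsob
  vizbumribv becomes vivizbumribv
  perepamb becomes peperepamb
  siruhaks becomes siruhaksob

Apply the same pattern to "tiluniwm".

fatiluniwm

"tiluniwm" has second-to-last letter 'w'. The stems whose second-to-last letter is 'w' (supobiwv → fasupobiwv, nemowd → fanemowd) add the prefix fa-.
So tiluniwm → fatiluniwm.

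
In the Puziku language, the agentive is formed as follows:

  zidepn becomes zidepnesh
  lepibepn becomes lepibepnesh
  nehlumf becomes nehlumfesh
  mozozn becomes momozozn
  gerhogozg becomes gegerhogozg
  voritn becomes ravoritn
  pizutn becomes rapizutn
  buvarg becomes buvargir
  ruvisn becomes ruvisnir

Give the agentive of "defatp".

radefatp

zidepn and mozozn both end in -n yet inflect differently (zidepnesh, momozozn), so the final letter is not what conditions the rule; the second-to-last letter is.
"defatp" has second-to-last letter 't'. The stems whose second-to-last letter is 't' (voritn → ravoritn, pizutn → rapizutn) add the prefix ra-.
So defatp → radefatp.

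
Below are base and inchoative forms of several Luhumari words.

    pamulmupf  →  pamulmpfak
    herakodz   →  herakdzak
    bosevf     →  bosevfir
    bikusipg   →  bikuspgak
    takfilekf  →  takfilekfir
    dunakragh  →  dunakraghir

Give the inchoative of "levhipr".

levhprak

pamulmupf and bosevf both end in -f yet inflect differently (pamulmpfak, bosevfir), so the final letter is not what conditions the rule; the second-to-last letter is.
"levhipr" has second-to-last letter 'p'. The stems whose second-to-last letter is 'p' (bikusipg → bikuspgak, pamulmupf → pamulmpfak) delete the last vowel and add -ak.
So levhipr → levhprak.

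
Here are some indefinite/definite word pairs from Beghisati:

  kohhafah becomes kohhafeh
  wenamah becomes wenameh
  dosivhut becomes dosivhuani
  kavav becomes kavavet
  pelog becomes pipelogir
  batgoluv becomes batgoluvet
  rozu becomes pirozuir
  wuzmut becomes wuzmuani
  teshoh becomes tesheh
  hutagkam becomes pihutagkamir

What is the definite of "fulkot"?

fulkoani

wuzmut and batgoluv both have last vowel 'u' yet inflect differently (wuzmuani, batgoluvet), so the last vowel is not what conditions the rule; the final letter is.
"fulkot" ends in -t. The stems ending in -t (wuzmut → wuzmuani, dosivhut → dosivhuani) drop the final letter and add -ani.
So fulkot → fulkoani.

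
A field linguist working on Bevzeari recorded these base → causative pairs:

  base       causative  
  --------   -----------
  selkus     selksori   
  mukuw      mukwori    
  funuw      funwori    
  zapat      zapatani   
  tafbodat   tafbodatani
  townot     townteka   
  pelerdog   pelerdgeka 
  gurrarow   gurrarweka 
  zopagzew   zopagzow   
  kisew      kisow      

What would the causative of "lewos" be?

"lewos" has last vowel 'o'. The stems whose last vowel is 'o' (townot → townteka, pelerdog → pelerdgeka, gurrarow → gurrarweka) delete the last vowel and add -eka.
The other patterns: stems whose last vowel is 'u' delete the last vowel and add -ori; stems whose last vowel is 'a' add -ani; stems whose last vowel is 'e' change the last vowel to 'o'.
So lewos → lewseka.

lewseka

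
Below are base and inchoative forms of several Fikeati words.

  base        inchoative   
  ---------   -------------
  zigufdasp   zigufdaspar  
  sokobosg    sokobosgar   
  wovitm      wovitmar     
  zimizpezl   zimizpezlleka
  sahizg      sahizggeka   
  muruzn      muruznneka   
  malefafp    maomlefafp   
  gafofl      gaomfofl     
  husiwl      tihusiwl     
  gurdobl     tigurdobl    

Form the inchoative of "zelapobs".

tizelapobs

sokobosg and sahizg both end in -g yet inflect differently (sokobosgar, sahizggeka), so the final letter is not what conditions the rule; the second-to-last letter is.
"zelapobs" has second-to-last letter 'b'. The one such stem in the data (gurdobl → tigurdobl) adds the prefix ti-, so the same rule applies.
So zelapobs → tizelapobs.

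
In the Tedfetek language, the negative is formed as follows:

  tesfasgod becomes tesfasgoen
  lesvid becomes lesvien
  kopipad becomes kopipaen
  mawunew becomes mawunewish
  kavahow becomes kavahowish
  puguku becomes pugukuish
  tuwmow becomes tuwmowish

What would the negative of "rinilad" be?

tesfasgod and kavahow both have last vowel 'o' yet inflect differently (tesfasgoen, kavahowish), so the last vowel is not what conditions the rule; the final letter is.
"rinilad" ends in -d. The stems ending in -d (tesfasgod → tesfasgoen, lesvid → lesvien, kopipad → kopipaen) drop the final letter and add -en.
So rinilad → rinilaen.

rinilaen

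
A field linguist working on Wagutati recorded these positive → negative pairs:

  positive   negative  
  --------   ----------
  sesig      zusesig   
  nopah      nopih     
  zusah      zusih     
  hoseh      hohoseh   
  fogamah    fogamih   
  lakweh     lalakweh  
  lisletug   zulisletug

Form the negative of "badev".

"badev" has last vowel 'e'. The stems whose last vowel is 'e' (hoseh → hohoseh, lakweh → lalakweh) repeat the first consonant+vowel as a prefix.
So badev → babadev.

babadev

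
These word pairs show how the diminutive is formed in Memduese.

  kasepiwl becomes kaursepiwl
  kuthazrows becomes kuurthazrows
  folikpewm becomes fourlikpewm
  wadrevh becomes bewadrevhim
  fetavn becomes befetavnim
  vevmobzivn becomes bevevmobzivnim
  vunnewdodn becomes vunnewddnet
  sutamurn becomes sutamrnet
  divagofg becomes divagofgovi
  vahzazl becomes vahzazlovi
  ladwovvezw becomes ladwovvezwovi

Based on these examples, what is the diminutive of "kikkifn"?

fetavn and vunnewdodn both end in -n yet inflect differently (befetavnim, vunnewddnet), so the final letter is not what conditions the rule; the second-to-last letter is.
"kikkifn" has second-to-last letter 'f'. The one such stem in the data (divagofg → divagofgovi) adds -ovi, so the same rule applies.
The other patterns: stems whose second-to-last letter is 'w' insert -ur- after the first vowel; stems whose second-to-last letter is 'v' add be- … -im around the stem; stems whose second-to-last letter is 'd' or 'r' delete the last vowel and add -et.
So kikkifn → kikkifnovi.

kikkifnovi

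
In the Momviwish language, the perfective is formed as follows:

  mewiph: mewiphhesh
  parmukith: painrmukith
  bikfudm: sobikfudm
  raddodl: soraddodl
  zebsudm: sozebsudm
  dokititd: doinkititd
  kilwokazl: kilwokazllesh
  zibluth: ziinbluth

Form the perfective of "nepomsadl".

sonepomsadl

raddodl and kilwokazl both end in -l yet inflect differently (soraddodl, kilwokazllesh), so the final letter is not what conditions the rule; the second-to-last letter is.
"nepomsadl" has second-to-last letter 'd'. The stems whose second-to-last letter is 'd' (raddodl → soraddodl, zebsudm → sozebsudm, bikfudm → sobikfudm) add the prefix so-.
So nepomsadl → sonepomsadl.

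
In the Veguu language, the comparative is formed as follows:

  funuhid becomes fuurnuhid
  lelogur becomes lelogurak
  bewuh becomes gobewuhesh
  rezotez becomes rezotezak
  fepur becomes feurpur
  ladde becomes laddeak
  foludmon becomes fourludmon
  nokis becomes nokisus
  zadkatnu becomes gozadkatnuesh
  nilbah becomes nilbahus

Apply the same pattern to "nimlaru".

"nimlaru" begins with n-. The stems beginning with n- (nilbah → nilbahus, nokis → nokisus) add -us.
The other patterns: stems beginning with f- insert -ur- after the first vowel; stems beginning with b- or z- add go- … -esh around the stem; stems beginning with l- or r- add -ak.
So nimlaru → nimlaruus.

nimlaruus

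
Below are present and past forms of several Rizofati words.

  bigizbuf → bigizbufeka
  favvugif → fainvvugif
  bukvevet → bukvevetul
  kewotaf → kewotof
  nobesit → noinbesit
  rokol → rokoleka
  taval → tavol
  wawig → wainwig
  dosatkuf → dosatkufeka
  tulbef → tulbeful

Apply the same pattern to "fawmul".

fawmuleka

"fawmul" has last vowel 'u'. The stems whose last vowel is 'u' (dosatkuf → dosatkufeka, bigizbuf → bigizbufeka) add -eka.
So fawmul → fawmuleka.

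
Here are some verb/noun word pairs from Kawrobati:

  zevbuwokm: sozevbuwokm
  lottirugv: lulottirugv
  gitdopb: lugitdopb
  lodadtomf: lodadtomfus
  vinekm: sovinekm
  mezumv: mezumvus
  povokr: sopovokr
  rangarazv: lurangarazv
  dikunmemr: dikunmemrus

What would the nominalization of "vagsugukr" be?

sovagsugukr

dikunmemr and povokr both end in -r yet inflect differently (dikunmemrus, sopovokr), so the final letter is not what conditions the rule; the second-to-last letter is.
"vagsugukr" has second-to-last letter 'k'. The stems whose second-to-last letter is 'k' (zevbuwokm → sozevbuwokm, vinekm → sovinekm, povokr → sopovokr) add the prefix so-.
So vagsugukr → sovagsugukr.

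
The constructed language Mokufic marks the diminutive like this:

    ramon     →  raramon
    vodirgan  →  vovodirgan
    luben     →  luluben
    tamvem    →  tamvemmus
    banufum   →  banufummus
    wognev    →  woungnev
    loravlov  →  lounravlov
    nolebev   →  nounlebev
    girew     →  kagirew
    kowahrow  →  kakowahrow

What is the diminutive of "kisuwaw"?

kakisuwaw

luben and tamvem both have last vowel 'e' yet inflect differently (luluben, tamvemmus), so the last vowel is not what conditions the rule; the final letter is.
"kisuwaw" ends in -w. The stems ending in -w (girew → kagirew, kowahrow → kakowahrow) add the prefix ka-.
The other patterns: stems ending in -n repeat the first consonant+vowel as a prefix; stems ending in -m double the final consonant and add -us; stems ending in -v insert -un- after the first vowel.
So kisuwaw → kakisuwaw.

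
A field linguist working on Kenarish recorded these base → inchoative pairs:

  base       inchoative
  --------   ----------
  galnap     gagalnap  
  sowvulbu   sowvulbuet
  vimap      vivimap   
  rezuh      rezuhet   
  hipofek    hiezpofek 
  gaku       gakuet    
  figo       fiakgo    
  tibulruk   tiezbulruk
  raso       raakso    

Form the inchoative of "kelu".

keluet

"kelu" ends in -u. The stems ending in -u (sowvulbu → sowvulbuet, gaku → gakuet) add -et.
So kelu → keluet.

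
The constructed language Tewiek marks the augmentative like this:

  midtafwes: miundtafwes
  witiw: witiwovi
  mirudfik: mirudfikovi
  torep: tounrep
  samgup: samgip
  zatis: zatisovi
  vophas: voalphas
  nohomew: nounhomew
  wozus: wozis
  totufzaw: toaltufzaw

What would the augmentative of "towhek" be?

tounwhek

"towhek" has last vowel 'e'. The stems whose last vowel is 'e' (nohomew → nounhomew, torep → tounrep, midtafwes → miundtafwes) insert -un- after the first vowel.
The other patterns: stems whose last vowel is 'i' add -ovi; stems whose last vowel is 'a' insert -al- after the first vowel; stems whose last vowel is 'u' change the last vowel to 'i'.
So towhek → tounwhek.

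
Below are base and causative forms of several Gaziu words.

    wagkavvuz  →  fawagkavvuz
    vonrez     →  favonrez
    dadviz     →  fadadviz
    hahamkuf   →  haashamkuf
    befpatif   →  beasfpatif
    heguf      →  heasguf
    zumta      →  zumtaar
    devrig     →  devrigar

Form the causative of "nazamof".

naaszamof

"nazamof" ends in -f. The stems ending in -f (hahamkuf → haashamkuf, befpatif → beasfpatif, heguf → heasguf) insert -as- after the first vowel.
So nazamof → naaszamof.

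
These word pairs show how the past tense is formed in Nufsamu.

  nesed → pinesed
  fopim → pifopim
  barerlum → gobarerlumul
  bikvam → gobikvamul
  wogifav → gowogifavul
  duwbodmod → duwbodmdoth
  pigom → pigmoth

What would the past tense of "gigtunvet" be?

pigigtunvet

fopim and barerlum both end in -m yet inflect differently (pifopim, gobarerlumul), so the final letter is not what conditions the rule; the last vowel is.
"gigtunvet" has last vowel 'e'. The one such stem in the data (nesed → pinesed) adds the prefix pi-, so the same rule applies.
The other patterns: stems whose last vowel is 'a' or 'u' add go- … -ul around the stem; stems whose last vowel is 'o' delete the last vowel and add -oth.
So gigtunvet → pigigtunvet.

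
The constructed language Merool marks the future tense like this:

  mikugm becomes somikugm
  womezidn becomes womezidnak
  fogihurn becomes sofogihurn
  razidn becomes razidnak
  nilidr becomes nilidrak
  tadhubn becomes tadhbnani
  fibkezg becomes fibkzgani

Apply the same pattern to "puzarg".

tadhubn and razidn both end in -n yet inflect differently (tadhbnani, razidnak), so the final letter is not what conditions the rule; the second-to-last letter is.
"puzarg" has second-to-last letter 'r'. The one such stem in the data (fogihurn → sofogihurn) adds the prefix so-, so the same rule applies.
So puzarg → sopuzarg.

sopuzarg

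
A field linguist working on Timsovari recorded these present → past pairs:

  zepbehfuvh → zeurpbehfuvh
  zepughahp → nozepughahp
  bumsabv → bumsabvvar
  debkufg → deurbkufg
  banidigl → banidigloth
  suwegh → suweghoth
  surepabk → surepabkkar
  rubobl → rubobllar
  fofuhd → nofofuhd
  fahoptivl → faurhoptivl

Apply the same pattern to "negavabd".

negavabddar

"negavabd" has second-to-last letter 'b'. The stems whose second-to-last letter is 'b' (surepabk → surepabkkar, rubobl → rubobllar, bumsabv → bumsabvvar) double the final consonant and add -ar.
So negavabd → negavabddar.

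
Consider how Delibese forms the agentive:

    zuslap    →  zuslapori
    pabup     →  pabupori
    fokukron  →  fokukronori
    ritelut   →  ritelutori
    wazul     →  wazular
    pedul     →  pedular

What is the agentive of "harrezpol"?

wazul and ritelut both have last vowel 'u' yet inflect differently (wazular, ritelutori), so the last vowel is not what conditions the rule; the final letter is.
"harrezpol" ends in -l. The stems ending in -l (wazul → wazular, pedul → pedular) add -ar.
The other pattern: stems ending in -n, -p or -t add -ori.
So harrezpol → harrezpolar.

harrezpolar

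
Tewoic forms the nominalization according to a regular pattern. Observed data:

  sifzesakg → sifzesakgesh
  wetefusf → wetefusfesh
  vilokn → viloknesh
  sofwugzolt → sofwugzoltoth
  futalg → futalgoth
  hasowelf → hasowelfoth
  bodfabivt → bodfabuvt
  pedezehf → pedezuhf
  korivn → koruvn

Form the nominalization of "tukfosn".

tukfosnesh

"tukfosn" has second-to-last letter 's'. The one such stem in the data (wetefusf → wetefusfesh) adds -esh, so the same rule applies.
The other patterns: stems whose second-to-last letter is 'l' add -oth; stems whose second-to-last letter is 'h' or 'v' change the last vowel to 'u'.
So tukfosn → tukfosnesh.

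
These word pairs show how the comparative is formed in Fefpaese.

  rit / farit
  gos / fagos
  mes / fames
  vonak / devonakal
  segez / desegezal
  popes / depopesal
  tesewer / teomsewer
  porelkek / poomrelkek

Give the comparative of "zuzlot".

dezuzlotal

"zuzlot" has 2 vowels. The stems with 2 vowels (vonak → devonakal, segez → desegezal, popes → depopesal) add de- … -al around the stem.
The other patterns: stems with 1 vowel add the prefix fa-; stems with 3 vowels insert -om- after the first vowel.
So zuzlot → dezuzlotal.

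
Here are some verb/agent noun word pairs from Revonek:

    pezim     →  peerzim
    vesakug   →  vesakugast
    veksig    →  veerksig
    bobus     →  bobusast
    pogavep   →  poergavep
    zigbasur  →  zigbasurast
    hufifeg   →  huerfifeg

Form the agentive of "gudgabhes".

hufifeg and vesakug both end in -g yet inflect differently (huerfifeg, vesakugast), so the final letter is not what conditions the rule; the last vowel is.
"gudgabhes" has last vowel 'e'. The stems whose last vowel is 'e' (hufifeg → huerfifeg, pogavep → poergavep) insert -er- after the first vowel.
The other pattern: stems whose last vowel is 'u' add -ast.
So gudgabhes → guerdgabhes.

guerdgabhes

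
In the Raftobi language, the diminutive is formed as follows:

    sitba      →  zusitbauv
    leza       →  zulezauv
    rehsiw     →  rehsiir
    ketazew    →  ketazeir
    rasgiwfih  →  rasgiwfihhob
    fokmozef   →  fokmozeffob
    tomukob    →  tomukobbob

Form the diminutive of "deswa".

rehsiw and rasgiwfih both have last vowel 'i' yet inflect differently (rehsiir, rasgiwfihhob), so the last vowel is not what conditions the rule; the final letter is.
"deswa" ends in -a. The stems ending in -a (sitba → zusitbauv, leza → zulezauv) add zu- … -uv around the stem.
So deswa → zudeswauv.

zudeswauv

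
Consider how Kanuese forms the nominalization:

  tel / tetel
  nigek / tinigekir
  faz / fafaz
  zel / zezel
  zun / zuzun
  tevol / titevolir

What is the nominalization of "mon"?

momon

tevol and tel both end in -l yet inflect differently (titevolir, tetel), so the final letter is not what conditions the rule; the number of vowels is.
"mon" has 1 vowel. The stems with 1 vowel (tel → tetel, zel → zezel, faz → fafaz) repeat the first consonant+vowel as a prefix.
The other pattern: stems with 2 vowels add ti- … -ir around the stem.
So mon → momon.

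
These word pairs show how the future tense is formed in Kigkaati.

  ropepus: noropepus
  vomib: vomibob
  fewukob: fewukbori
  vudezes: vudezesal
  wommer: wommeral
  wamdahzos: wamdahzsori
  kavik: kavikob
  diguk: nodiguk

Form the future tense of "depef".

depefal

vomib and fewukob both end in -b yet inflect differently (vomibob, fewukbori), so the final letter is not what conditions the rule; the last vowel is.
"depef" has last vowel 'e'. The stems whose last vowel is 'e' (vudezes → vudezesal, wommer → wommeral) add -al.
The other patterns: stems whose last vowel is 'i' add -ob; stems whose last vowel is 'o' delete the last vowel and add -ori; stems whose last vowel is 'u' add the prefix no-.
So depef → depefal.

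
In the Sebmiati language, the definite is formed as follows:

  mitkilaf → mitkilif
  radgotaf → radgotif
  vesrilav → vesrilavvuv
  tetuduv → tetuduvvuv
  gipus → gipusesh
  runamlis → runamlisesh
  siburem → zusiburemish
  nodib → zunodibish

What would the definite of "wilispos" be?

mitkilaf and vesrilav both have last vowel 'a' yet inflect differently (mitkilif, vesrilavvuv), so the last vowel is not what conditions the rule; the final letter is.
"wilispos" ends in -s. The stems ending in -s (gipus → gipusesh, runamlis → runamlisesh) add -esh.
The other patterns: stems ending in -f change the last vowel to 'i'; stems ending in -v double the final consonant and add -uv; stems ending in -b or -m add zu- … -ish around the stem.
So wilispos → wilisposesh.

wilisposesh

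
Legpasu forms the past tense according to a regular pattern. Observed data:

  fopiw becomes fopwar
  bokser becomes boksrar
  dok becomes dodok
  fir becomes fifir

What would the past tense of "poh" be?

"poh" has 1 vowel. The stems with 1 vowel (dok → dodok, fir → fifir) repeat the first consonant+vowel as a prefix.
The other pattern: stems with 2 vowels delete the last vowel and add -ar.
So poh → popoh.

popoh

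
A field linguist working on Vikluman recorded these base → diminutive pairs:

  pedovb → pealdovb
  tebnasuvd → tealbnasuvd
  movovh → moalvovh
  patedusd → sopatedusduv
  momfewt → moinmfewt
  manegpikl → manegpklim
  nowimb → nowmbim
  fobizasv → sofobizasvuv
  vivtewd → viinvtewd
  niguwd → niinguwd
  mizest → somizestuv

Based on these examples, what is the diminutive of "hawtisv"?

"hawtisv" has second-to-last letter 's'. The stems whose second-to-last letter is 's' (mizest → somizestuv, fobizasv → sofobizasvuv, patedusd → sopatedusduv) add so- … -uv around the stem.
So hawtisv → sohawtisvuv.

sohawtisvuv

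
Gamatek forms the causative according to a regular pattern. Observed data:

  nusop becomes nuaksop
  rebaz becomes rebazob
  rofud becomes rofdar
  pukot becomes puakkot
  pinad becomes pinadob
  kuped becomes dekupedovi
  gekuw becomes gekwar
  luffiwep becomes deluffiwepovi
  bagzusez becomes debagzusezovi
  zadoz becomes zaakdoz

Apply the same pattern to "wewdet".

dewewdetovi

kuped and rofud both end in -d yet inflect differently (dekupedovi, rofdar), so the final letter is not what conditions the rule; the last vowel is.
"wewdet" has last vowel 'e'. The stems whose last vowel is 'e' (luffiwep → deluffiwepovi, bagzusez → debagzusezovi, kuped → dekupedovi) add de- … -ovi around the stem.
The other patterns: stems whose last vowel is 'u' delete the last vowel and add -ar; stems whose last vowel is 'o' insert -ak- after the first vowel; stems whose last vowel is 'a' add -ob.
So wewdet → dewewdetovi.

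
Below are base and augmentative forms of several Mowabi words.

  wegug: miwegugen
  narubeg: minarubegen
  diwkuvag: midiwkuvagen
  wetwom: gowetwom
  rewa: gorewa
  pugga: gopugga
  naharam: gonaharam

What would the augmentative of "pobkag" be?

mipobkagen

diwkuvag and rewa both have last vowel 'a' yet inflect differently (midiwkuvagen, gorewa), so the last vowel is not what conditions the rule; the final letter is.
"pobkag" ends in -g. The stems ending in -g (wegug → miwegugen, narubeg → minarubegen, diwkuvag → midiwkuvagen) add mi- … -en around the stem.
So pobkag → mipobkagen.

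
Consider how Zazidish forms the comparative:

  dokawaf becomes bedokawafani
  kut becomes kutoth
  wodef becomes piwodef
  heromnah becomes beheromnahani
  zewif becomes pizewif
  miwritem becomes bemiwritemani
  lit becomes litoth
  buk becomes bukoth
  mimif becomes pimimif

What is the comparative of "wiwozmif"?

bewiwozmifani

mimif and dokawaf both end in -f yet inflect differently (pimimif, bedokawafani), so the final letter is not what conditions the rule; the number of vowels is.
"wiwozmif" has 3 vowels. The stems with 3 vowels (dokawaf → bedokawafani, heromnah → beheromnahani, miwritem → bemiwritemani) add be- … -ani around the stem.
The other patterns: stems with 1 vowel add -oth; stems with 2 vowels add the prefix pi-.
So wiwozmif → bewiwozmifani.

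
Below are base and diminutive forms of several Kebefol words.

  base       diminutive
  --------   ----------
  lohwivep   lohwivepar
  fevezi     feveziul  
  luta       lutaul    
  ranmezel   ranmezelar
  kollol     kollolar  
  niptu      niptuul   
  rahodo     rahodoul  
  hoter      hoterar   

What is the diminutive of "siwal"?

"siwal" ends in a consonant. The stems ending in a consonant (hoter → hoterar, ranmezel → ranmezelar, kollol → kollolar) add -ar.
The other pattern: stems ending in a vowel add -ul.
So siwal → siwalar.

siwalar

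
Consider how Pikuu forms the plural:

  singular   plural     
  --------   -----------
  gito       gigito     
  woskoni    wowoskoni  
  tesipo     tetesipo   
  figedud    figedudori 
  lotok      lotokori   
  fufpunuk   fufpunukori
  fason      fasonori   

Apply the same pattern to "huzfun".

"huzfun" ends in a consonant. The stems ending in a consonant (figedud → figedudori, lotok → lotokori, fufpunuk → fufpunukori) add -ori.
The other pattern: stems ending in a vowel repeat the first consonant+vowel as a prefix.
So huzfun → huzfunori.

huzfunori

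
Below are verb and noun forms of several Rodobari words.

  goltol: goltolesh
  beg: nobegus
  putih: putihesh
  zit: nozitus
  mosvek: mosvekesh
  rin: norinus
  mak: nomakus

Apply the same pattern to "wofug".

wofugesh

"wofug" has 2 vowels. The stems with 2 vowels (goltol → goltolesh, mosvek → mosvekesh, putih → putihesh) add -esh.
So wofug → wofugesh.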